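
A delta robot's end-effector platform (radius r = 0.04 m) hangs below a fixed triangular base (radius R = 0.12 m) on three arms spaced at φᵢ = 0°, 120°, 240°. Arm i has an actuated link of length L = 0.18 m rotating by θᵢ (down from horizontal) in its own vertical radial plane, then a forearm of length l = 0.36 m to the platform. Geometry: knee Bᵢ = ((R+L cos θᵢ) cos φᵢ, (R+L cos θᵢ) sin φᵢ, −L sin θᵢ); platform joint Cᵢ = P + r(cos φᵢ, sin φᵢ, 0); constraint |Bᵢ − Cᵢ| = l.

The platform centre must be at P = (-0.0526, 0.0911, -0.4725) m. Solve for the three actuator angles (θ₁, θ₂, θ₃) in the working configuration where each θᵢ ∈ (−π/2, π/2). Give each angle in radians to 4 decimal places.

θ₁ = 1.3089, θ₂ = 0.7854, θ₃ = 1.3089

arm 1 (φ=0.0°): x'=-0.0526, y'=0.0911
  A=0.1326, B=-0.4725, C=(l²−L²−A²−y'²−z²)/(2L)=-0.4221
  γ=atan2(-0.4725,0.1326)=-1.2972;  ψ=arccos(-0.8600)=2.6061;  θ1=γ+ψ≈1.3089
arm 2 (φ=120.0°): x'=0.1052, y'=0.0000
  A=-0.0252, B=-0.4725, C=(l²−L²−A²−y'²−z²)/(2L)=-0.3519
  γ=atan2(-0.4725,-0.0252)=-1.6241;  ψ=arccos(-0.7437)=2.4095;  θ2=γ+ψ≈0.7854
rotate P by −φ3: (-0.0526, -0.0911, -0.4725)
  A=0.1326, B=-0.4725, C=(l²−L²−A²−y'²−z²)/(2L)=-0.4220
  √(A²+B²)=0.4908;  θ3 = -1.2972+2.6061 ≈ 1.3089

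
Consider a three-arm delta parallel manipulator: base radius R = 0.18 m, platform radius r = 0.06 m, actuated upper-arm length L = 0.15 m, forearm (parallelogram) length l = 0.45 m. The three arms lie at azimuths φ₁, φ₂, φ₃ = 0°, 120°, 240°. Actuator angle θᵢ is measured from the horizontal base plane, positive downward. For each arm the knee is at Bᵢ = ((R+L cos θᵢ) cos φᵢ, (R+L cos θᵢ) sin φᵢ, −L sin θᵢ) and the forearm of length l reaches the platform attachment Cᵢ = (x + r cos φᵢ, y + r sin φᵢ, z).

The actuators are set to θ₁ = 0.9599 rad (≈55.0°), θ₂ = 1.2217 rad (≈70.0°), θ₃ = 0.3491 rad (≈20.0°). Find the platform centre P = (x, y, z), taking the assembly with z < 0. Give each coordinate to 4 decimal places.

arm 1 at φ=0.0°: e+L cos θ1 = 0.2060;  centre 1 = (0.2060, 0.0000, -0.1229)
arm 2 at φ=120.0°: e+L cos θ2 = 0.1713;  centre 2 = (-0.0857, 0.1484, -0.1410)
arm 3 at φ=240.0°: e+L cos θ3 = 0.2610;  centre 3 = (-0.1305, -0.2260, -0.0513)
subtract pairs → two planes through P
plane₁₂: -0.5834x+0.2967y+-0.0362z = -0.0083
det = 0.4634;  x = -0.0003+0.0564z,  y = -0.0287+0.2327z
into |P−centre ₁|² = l²: 1.0573z² + 0.2091z + -0.1440 = 0;  Δ = 0.6528;  z = -0.4809 or 0.2832 → z<0 root = -0.4809
x = -0.0274, y = -0.1406

(-0.0274, -0.1406, -0.4809)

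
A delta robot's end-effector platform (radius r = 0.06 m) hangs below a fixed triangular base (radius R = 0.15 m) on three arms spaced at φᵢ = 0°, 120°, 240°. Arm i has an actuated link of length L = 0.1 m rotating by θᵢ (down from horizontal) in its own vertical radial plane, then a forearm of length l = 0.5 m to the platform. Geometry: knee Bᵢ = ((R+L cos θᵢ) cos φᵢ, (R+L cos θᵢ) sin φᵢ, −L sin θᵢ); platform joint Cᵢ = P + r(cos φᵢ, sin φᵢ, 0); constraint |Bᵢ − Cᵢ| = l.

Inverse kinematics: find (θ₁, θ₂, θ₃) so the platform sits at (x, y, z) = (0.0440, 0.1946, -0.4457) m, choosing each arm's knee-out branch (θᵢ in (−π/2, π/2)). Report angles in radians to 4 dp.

θ₁ = 0.0876, θ₂ = -0.3486, θ₃ = 0.9600

rotate P by −φ1: (0.0440, 0.1946, -0.4457)
  e−x'=0.0460;  (l²−L²−(e−x')²−y'²−z²)/2L = 0.0068
  θ1 = atan2(B,A) + arccos(C/0.4481) = 0.0876
rotate P by −φ2: (0.1465, -0.1354, -0.4457)
  e−x'=-0.0565;  (l²−L²−(e−x')²−y'²−z²)/2L = 0.0991
  γ=atan2(-0.4457,-0.0565)=-1.6970;  ψ=arccos(0.2206)=1.3484;  θ2=γ+ψ≈-0.3486
rotate P by −φ3: (-0.1905, -0.0592, -0.4457)
  A=0.2805, B=-0.4457, C=(l²−L²−A²−y'²−z²)/(2L)=-0.2042
  θ3 = atan2(B,A) + arccos(C/0.5266) = 0.9600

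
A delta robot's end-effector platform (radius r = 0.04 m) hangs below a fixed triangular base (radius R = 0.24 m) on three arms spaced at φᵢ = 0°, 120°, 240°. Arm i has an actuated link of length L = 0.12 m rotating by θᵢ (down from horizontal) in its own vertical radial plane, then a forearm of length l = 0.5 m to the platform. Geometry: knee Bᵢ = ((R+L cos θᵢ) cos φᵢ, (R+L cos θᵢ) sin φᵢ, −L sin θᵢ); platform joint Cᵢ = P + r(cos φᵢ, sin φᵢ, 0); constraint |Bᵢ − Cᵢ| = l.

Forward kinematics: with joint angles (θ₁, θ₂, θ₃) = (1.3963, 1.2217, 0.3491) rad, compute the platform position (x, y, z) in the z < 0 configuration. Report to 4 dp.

O1 = (0.2208·cos0.0°, 0.2208·sin0.0°, -0.1182) = (0.2208, 0.0000, -0.1182)
φ2=120.0°: virtual centre (-0.1205, 0.2088, -0.1128), radius l
O3 = (0.3128·cos240.0°, 0.3128·sin240.0°, -0.0410) = (-0.1564, -0.2709, -0.0410)
subtract pairs → two planes through P
linear system: -0.6827x+0.4175y = 0.0081−0.0108z; -0.7544x+-0.5417y = 0.0368−0.1543z
det = 0.6848;  x = -0.0288+0.1026z,  y = -0.0278+0.1419z
sphere 1 gives Az²+Bz+C=0 with A=1.0307, B=0.1772, C=-0.1729;  B²−4AC=0.7444;  roots -0.5045, 0.3326;  negative root z = -0.5045
x = -0.0806, y = -0.0993

(-0.0806, -0.0993, -0.5045)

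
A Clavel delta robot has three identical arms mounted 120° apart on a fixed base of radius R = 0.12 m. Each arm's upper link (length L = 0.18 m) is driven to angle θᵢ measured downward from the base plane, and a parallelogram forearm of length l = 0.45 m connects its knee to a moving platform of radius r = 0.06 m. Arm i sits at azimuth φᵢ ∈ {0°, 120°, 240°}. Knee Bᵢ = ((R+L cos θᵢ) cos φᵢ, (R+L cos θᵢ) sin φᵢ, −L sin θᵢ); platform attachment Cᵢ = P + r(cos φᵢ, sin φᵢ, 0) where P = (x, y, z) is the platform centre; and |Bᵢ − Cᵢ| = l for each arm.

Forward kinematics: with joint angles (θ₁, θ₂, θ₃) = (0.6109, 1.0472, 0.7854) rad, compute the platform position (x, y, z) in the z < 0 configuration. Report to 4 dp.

(0.0812, -0.0648, -0.5303)

φ1=0.0°: virtual centre (0.2074, 0.0000, -0.1032), radius l
φ2=120.0°: virtual centre (-0.0750, 0.1299, -0.1559), radius l
φ3=240.0°: virtual centre (-0.0936, -0.1622, -0.1273), radius l
|centre ₂|²−|centre ₁|² = -0.0069;  |centre ₃|²−|centre ₁|² = -0.0024
[-0.5649 0.2598 -0.1053]·P = -0.0069;  [-0.6022 -0.3244 -0.0481]·P = -0.0024
det = 0.3397;  x = 0.0084+-0.1373z,  y = -0.0082+0.1067z
sphere 1 gives Az²+Bz+C=0 with A=1.0302, B=0.2594, C=-0.1522;  B²−4AC=0.6944;  roots -0.5303, 0.2785;  negative root z = -0.5303
x = 0.0812, y = -0.0648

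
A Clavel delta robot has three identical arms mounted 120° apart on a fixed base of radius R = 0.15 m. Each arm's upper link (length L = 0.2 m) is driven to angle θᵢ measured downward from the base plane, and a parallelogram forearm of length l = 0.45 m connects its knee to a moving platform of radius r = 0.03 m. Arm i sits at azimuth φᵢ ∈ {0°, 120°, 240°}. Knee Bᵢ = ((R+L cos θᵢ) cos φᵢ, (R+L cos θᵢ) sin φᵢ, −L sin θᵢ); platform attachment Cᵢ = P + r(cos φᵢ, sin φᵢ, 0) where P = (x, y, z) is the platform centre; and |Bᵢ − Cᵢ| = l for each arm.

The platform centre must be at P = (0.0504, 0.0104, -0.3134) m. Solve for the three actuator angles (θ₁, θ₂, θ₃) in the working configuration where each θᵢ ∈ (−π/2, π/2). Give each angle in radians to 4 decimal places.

θ₁ = -0.2617, θ₂ = 0.0873, θ₃ = 0.1742

φ1=0.0° → target in arm frame (0.0504, 0.0104)
  e−x'=0.0696;  (l²−L²−(e−x')²−y'²−z²)/2L = 0.1483
  γ=atan2(-0.3134,0.0696)=-1.3523;  ψ=arccos(0.4620)=1.0905;  θ1=γ+ψ≈-0.2617
φ2=120.0° → target in arm frame (-0.0162, -0.0488)
  A=0.1362, B=-0.3134, C=(l²−L²−A²−y'²−z²)/(2L)=0.1084
  √(A²+B²)=0.3417;  θ2 = -1.1609+1.2481 ≈ 0.0873
rotate P by −φ3: (-0.0342, 0.0384, -0.3134)
  A=0.1542, B=-0.3134, C=(l²−L²−A²−y'²−z²)/(2L)=0.0976
  γ=atan2(-0.3134,0.1542)=-1.1135;  ψ=arccos(0.2793)=1.2877;  θ3=γ+ψ≈0.1742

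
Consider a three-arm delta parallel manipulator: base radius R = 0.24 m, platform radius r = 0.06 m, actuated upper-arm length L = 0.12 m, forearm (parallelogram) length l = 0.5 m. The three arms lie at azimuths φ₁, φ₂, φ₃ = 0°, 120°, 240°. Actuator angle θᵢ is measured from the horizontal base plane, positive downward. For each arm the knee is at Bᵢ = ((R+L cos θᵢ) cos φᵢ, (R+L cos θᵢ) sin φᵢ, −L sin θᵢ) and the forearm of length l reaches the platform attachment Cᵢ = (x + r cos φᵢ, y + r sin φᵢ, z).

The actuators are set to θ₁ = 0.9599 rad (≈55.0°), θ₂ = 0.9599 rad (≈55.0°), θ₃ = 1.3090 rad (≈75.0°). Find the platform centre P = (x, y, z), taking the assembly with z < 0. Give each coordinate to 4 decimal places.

φ1=0.0°: virtual centre (0.2488, 0.0000, -0.0983), radius l
φ2=120.0°: virtual centre (-0.1244, 0.2155, -0.0983), radius l
S3 = (0.2111·cos240.0°, 0.2111·sin240.0°, -0.1159) = (-0.1055, -0.1828, -0.1159)
|S₂|²−|S₁|² = 0.0000;  |S₃|²−|S₁|² = -0.0136
plane₁₂: -0.7465x+0.4310y+0.0000z = 0.0000
Cramer: x(z) = 0.0101-0.0263z;  y(z) = 0.0176-0.0455z
sphere 1 gives Az²+Bz+C=0 with A=1.0028, B=0.2075, C=-0.1831;  B²−4AC=0.7773;  roots -0.5431, 0.3361;  negative root z = -0.5431
x = 0.0244, y = 0.0422

(0.0244, 0.0422, -0.5431)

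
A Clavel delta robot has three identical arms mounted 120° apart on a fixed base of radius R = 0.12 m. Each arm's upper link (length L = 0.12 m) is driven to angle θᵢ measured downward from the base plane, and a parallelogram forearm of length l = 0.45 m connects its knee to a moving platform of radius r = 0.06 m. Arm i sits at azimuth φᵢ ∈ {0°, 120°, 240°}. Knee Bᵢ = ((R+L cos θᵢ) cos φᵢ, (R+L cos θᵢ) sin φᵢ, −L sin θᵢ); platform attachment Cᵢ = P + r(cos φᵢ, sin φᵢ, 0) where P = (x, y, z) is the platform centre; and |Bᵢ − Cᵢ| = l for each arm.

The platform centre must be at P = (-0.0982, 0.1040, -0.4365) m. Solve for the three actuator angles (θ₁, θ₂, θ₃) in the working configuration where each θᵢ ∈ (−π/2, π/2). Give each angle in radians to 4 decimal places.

φ1=0.0° → target in arm frame (-0.0982, 0.1040)
  e−x'=0.1582;  (l²−L²−(e−x')²−y'²−z²)/2L = -0.1595
  √(A²+B²)=0.4643;  θ1 = -1.2231+1.9214 ≈ 0.6983
rotate P by −φ2: (0.1392, 0.0330, -0.4365)
  A=-0.0792, B=-0.4365, C=(l²−L²−A²−y'²−z²)/(2L)=-0.0408
  θ2 = atan2(B,A) + arccos(C/0.4436) = -0.0873
φ3=240.0° → target in arm frame (-0.0410, -0.1370)
  A=0.1010, B=-0.4365, C=(l²−L²−A²−y'²−z²)/(2L)=-0.1309
  √(A²+B²)=0.4480;  θ3 = -1.3435+1.8672 ≈ 0.5237

θ₁ = 0.6983, θ₂ = -0.0873, θ₃ = 0.5237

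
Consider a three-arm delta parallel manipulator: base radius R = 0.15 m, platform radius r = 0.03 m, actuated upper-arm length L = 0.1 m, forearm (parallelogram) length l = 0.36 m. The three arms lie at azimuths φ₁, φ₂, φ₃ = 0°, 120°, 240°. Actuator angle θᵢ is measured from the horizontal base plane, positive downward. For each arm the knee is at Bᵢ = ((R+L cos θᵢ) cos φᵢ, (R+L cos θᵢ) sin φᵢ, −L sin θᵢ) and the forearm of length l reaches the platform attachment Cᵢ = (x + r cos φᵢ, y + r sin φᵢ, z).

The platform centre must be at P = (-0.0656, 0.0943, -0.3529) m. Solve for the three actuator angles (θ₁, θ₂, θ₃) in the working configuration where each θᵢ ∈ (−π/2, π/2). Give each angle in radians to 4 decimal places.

arm 1 (φ=0.0°): x'=-0.0656, y'=0.0943
  A=0.1856, B=-0.3529, C=(l²−L²−A²−y'²−z²)/(2L)=-0.2414
  √(A²+B²)=0.3987;  θ1 = -1.0866+2.2211 ≈ 1.1344
arm 2 (φ=120.0°): x'=0.1145, y'=0.0097
  e−x'=0.0055;  (l²−L²−(e−x')²−y'²−z²)/2L = -0.0253
  θ2 = atan2(B,A) + arccos(C/0.3529) = 0.0875
φ3=240.0° → target in arm frame (-0.0489, -0.1040)
  e−x'=0.1689;  (l²−L²−(e−x')²−y'²−z²)/2L = -0.2213
  √(A²+B²)=0.3912;  θ3 = -1.1245+2.1721 ≈ 1.0476

θ₁ = 1.1344, θ₂ = 0.0875, θ₃ = 1.0476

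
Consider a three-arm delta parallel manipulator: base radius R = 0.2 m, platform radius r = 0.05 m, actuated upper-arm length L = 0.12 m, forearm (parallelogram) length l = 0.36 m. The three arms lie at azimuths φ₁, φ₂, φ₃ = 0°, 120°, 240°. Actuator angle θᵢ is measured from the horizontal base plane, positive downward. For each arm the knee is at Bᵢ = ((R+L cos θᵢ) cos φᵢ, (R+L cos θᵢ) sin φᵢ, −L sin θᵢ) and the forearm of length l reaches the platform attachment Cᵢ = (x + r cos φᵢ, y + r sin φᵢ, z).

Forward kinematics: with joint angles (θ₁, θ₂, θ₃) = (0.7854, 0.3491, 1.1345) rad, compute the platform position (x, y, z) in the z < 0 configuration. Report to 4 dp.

centre 1 = (0.2349·cos0.0°, 0.2349·sin0.0°, -0.0849) = (0.2349, 0.0000, -0.0849)
centre 2 = (0.2628·cos120.0°, 0.2628·sin120.0°, -0.0410) = (-0.1314, 0.2276, -0.0410)
φ3=240.0°: virtual centre (-0.1004, -0.1738, -0.1088), radius l
subtract pairs → two planes through P
linear system: -0.7325x+0.4551y = 0.0084−0.0876z; -0.6704x+-0.3476y = -0.0102−-0.0478z
Cramer: x(z) = 0.0031+0.0155z;  y(z) = 0.0234-0.1675z
quadratic in z: (1.0283)z²+(0.1547)z+(-0.0682)=0, √Δ=0.5516 → z ∈ {-0.3434, 0.1930}; z = -0.3434 (taking z<0)
x = -0.0022, y = 0.0810

(-0.0022, 0.0810, -0.3434)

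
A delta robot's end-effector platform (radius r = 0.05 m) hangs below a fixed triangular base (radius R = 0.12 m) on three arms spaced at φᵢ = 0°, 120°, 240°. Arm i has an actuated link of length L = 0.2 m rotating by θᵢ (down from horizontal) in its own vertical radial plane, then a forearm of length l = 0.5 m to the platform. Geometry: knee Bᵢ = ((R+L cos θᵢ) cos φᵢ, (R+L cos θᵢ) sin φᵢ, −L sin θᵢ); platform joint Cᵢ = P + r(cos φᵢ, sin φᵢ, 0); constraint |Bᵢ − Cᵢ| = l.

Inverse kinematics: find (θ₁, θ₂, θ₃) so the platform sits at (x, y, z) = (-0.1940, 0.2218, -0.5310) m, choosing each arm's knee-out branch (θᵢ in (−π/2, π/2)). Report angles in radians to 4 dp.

θ₁ = 1.3964, θ₂ = 0.1747, θ₃ = 1.2217

rotate P by −φ1: (-0.1940, 0.2218, -0.5310)
  e−x'=0.2640;  (l²−L²−(e−x')²−y'²−z²)/2L = -0.4771
  θ1 = atan2(B,A) + arccos(C/0.5930) = 1.3964
φ2=120.0° → target in arm frame (0.2891, 0.0571)
  e−x'=-0.2191;  (l²−L²−(e−x')²−y'²−z²)/2L = -0.3081
  γ=atan2(-0.5310,-0.2191)=-1.9621;  ψ=arccos(-0.5363)=2.1368;  θ2=γ+ψ≈0.1747
φ3=240.0° → target in arm frame (-0.0951, -0.2789)
  A=0.1651, B=-0.5310, C=(l²−L²−A²−y'²−z²)/(2L)=-0.4425
  θ3 = atan2(B,A) + arccos(C/0.5561) = 1.2217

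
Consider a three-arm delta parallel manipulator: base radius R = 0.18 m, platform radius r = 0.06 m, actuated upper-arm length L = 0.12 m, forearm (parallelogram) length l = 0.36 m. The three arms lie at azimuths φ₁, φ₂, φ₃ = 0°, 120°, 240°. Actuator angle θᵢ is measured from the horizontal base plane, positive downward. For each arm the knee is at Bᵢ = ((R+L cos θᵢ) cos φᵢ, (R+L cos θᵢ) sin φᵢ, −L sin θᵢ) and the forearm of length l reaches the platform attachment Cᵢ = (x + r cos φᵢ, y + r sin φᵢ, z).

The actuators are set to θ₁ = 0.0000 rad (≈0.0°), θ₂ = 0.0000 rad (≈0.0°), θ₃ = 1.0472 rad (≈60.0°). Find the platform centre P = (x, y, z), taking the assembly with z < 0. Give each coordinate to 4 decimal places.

(0.0629, 0.1089, -0.2939)

arm 1 at φ=0.0°: ρ1 = 0.2400;  centre 1 = (0.2400, 0.0000, 0.0000)
φ2=120.0°: virtual centre (-0.1200, 0.2078, 0.0000), radius l
centre 3 = (0.1800·cos240.0°, 0.1800·sin240.0°, -0.1039) = (-0.0900, -0.1559, -0.1039)
|centre ₂|²−|centre ₁|² = 0.0000;  |centre ₃|²−|centre ₁|² = -0.0144
linear system: -0.7200x+0.4157y = 0.0000−0.0000z; -0.6600x+-0.3118y = -0.0144−-0.2078z
Cramer: x(z) = 0.0120-0.1732z;  y(z) = 0.0208-0.3000z
into |P−centre ₁|² = l²: 1.1200z² + 0.0665z + -0.0772 = 0;  Δ = 0.3502;  z = -0.2939 or 0.2345 → z<0 root = -0.2939
x = 0.0629, y = 0.1089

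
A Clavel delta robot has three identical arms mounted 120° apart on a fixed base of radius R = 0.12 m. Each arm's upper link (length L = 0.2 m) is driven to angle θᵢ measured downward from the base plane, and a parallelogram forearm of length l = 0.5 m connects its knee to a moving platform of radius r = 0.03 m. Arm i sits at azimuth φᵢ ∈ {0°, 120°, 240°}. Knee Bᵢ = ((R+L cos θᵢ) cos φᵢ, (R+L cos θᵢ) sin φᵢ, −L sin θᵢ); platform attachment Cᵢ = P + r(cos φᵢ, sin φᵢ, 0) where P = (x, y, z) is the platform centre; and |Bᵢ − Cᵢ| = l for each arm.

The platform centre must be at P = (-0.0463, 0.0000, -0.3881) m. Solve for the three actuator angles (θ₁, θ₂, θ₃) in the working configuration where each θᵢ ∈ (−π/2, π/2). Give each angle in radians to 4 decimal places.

θ₁ = 0.0872, θ₂ = -0.1746, θ₃ = -0.1746

φ1=0.0° → target in arm frame (-0.0463, 0.0000)
  e−x'=0.1363;  (l²−L²−(e−x')²−y'²−z²)/2L = 0.1020
  γ=atan2(-0.3881,0.1363)=-1.2331;  ψ=arccos(0.2480)=1.3202;  θ1=γ+ψ≈0.0872
φ2=120.0° → target in arm frame (0.0231, 0.0401)
  A=0.0669, B=-0.3881, C=(l²−L²−A²−y'²−z²)/(2L)=0.1333
  γ=atan2(-0.3881,0.0669)=-1.4002;  ψ=arccos(0.3384)=1.2256;  θ2=γ+ψ≈-0.1746
rotate P by −φ3: (0.0232, -0.0401, -0.3881)
  A cos θ + B sin θ = C:  0.0668·cos θ + -0.3881·sin θ = 0.1333
  √(A²+B²)=0.3938;  θ3 = -1.4002+1.2256 ≈ -0.1746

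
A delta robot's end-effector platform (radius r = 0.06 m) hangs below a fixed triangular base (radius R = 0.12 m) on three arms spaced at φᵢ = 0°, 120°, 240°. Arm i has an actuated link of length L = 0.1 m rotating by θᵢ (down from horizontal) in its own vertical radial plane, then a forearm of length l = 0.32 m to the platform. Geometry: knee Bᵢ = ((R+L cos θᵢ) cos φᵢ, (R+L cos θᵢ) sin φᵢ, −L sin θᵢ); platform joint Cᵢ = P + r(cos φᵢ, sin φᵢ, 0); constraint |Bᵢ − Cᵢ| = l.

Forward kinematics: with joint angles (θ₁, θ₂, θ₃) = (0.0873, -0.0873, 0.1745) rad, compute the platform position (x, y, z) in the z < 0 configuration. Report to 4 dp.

(-0.0050, 0.0269, -0.2818)

arm 1 at φ=0.0°: (R−r)+L cos θ1 = 0.1596;  centre 1 = (0.1596, 0.0000, -0.0087)
arm 2 at φ=120.0°: (R−r)+L cos θ2 = 0.1596;  centre 2 = (-0.0798, 0.1382, 0.0087)
arm 3 at φ=240.0°: (R−r)+L cos θ3 = 0.1585;  centre 3 = (-0.0792, -0.1372, -0.0174)
eliminate P² terms by subtracting sphere 1 from 2 and 3
[-0.4789 0.2765 0.0349]·P = 0.0000;  [-0.4777 -0.2745 -0.0173]·P = -0.0001
det = 0.2635;  x = 0.0001+0.0182z,  y = 0.0002+-0.0946z
sphere 1 gives Az²+Bz+C=0 with A=1.0093, B=0.0116, C=-0.0769;  B²−4AC=0.3106;  roots -0.2818, 0.2703;  negative root z = -0.2818
x = -0.0050, y = 0.0269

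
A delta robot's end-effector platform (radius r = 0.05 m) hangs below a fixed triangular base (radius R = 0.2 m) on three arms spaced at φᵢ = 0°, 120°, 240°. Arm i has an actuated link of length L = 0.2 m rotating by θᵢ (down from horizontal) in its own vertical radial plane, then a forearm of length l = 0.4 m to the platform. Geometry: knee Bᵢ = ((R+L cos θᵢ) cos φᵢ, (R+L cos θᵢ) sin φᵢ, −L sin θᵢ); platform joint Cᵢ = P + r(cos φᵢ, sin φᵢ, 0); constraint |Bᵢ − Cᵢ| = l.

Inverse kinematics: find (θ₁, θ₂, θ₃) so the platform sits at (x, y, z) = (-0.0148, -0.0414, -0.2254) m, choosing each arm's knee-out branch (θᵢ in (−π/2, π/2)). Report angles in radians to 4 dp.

φ1=0.0° → target in arm frame (-0.0148, -0.0414)
  e−x'=0.1648;  (l²−L²−(e−x')²−y'²−z²)/2L = 0.1008
  γ=atan2(-0.2254,0.1648)=-0.9395;  ψ=arccos(0.3610)=1.2014;  θ1=γ+ψ≈0.2620
φ2=120.0° → target in arm frame (-0.0285, 0.0335)
  A cos θ + B sin θ = C:  0.1785·cos θ + -0.2254·sin θ = 0.0906
  γ=atan2(-0.2254,0.1785)=-0.9011;  ψ=arccos(0.3150)=1.2503;  θ2=γ+ψ≈0.3492
arm 3 (φ=240.0°): x'=0.0433, y'=0.0079
  A=0.1067, B=-0.2254, C=(l²−L²−A²−y'²−z²)/(2L)=0.1443
  θ3 = atan2(B,A) + arccos(C/0.2494) = -0.1749

θ₁ = 0.2620, θ₂ = 0.3492, θ₃ = -0.1749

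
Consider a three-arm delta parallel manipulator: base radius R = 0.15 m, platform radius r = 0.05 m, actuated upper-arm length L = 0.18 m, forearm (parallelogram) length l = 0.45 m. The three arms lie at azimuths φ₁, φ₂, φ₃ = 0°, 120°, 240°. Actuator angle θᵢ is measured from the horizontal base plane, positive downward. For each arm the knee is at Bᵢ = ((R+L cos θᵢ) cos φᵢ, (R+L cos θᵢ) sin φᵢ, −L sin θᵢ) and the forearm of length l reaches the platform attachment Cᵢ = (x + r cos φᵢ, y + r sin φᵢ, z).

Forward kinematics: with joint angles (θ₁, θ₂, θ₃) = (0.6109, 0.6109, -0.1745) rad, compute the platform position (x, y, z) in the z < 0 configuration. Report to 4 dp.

φ1=0.0°: virtual centre (0.2474, 0.0000, -0.1032), radius l
arm 2 at φ=120.0°: (R−r)+L cos θ2 = 0.2474;  centre 2 = (-0.1237, 0.2143, -0.1032)
centre 3 = (0.2773·cos240.0°, 0.2773·sin240.0°, 0.0313) = (-0.1386, -0.2401, 0.0313)
|centre ₂|²−|centre ₁|² = 0.0000;  |centre ₃|²−|centre ₁|² = 0.0060
linear system: -0.7423x+0.4286y = 0.0000−0.0000z; -0.7722x+-0.4802y = 0.0060−0.2690z
Cramer: x(z) = -0.0037+0.1677z;  y(z) = -0.0064+0.2905z
into |P−centre ₁|² = l²: 1.1125z² + 0.1185z + -0.1287 = 0;  Δ = 0.5868;  z = -0.3976 or 0.2910 → z<0 root = -0.3976
x = -0.0704, y = -0.1219

(-0.0704, -0.1219, -0.3976)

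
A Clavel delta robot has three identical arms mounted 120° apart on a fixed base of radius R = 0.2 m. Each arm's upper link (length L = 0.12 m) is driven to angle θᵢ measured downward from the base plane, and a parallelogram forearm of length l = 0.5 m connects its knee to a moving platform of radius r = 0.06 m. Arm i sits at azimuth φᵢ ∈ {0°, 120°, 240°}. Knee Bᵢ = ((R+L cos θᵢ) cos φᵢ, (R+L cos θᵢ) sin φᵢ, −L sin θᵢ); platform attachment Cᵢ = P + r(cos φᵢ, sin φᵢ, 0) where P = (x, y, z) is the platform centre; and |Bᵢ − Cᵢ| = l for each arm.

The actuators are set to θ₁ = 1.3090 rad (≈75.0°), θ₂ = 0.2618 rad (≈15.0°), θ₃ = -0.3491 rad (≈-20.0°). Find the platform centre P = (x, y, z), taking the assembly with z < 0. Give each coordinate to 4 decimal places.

(-0.2130, -0.0699, -0.4283)

arm 1 at φ=0.0°: (R−r)+L cos θ1 = 0.1711;  S1 = (0.1711, 0.0000, -0.1159)
φ2=120.0°: virtual centre (-0.1280, 0.2216, -0.0311), radius l
arm 3 at φ=240.0°: (R−r)+L cos θ3 = 0.2528;  S3 = (-0.1264, -0.2189, 0.0410)
|S₂|²−|S₁|² = 0.0238;  |S₃|²−|S₁|² = 0.0229
linear system: -0.5980x+0.4433y = 0.0238−0.1697z; -0.5949x+-0.4378y = 0.0229−0.3139z
det = 0.5255;  x = -0.0391+0.4062z,  y = 0.0009+0.1651z
sphere 1 gives Az²+Bz+C=0 with A=1.1922, B=0.0614, C=-0.1924;  B²−4AC=0.9213;  roots -0.4283, 0.3768;  negative root z = -0.4283
x = -0.2130, y = -0.0699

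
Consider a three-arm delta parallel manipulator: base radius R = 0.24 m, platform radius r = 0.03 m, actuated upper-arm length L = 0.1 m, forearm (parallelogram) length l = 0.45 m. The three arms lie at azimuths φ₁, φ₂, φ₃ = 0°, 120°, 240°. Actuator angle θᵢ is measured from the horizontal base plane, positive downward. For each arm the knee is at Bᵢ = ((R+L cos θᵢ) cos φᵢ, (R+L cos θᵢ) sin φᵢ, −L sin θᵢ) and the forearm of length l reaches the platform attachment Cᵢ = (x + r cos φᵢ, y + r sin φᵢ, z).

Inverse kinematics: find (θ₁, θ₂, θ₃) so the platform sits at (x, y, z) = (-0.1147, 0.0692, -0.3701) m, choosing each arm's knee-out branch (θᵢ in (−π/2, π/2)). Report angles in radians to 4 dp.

θ₁ = 1.3090, θ₂ = -0.3490, θ₃ = 0.6105

φ1=0.0° → target in arm frame (-0.1147, 0.0692)
  A=0.3247, B=-0.3701, C=(l²−L²−A²−y'²−z²)/(2L)=-0.2735
  θ1 = atan2(B,A) + arccos(C/0.4923) = 1.3090
arm 2 (φ=120.0°): x'=0.1173, y'=0.0647
  A cos θ + B sin θ = C:  0.0927·cos θ + -0.3701·sin θ = 0.2137
  θ2 = atan2(B,A) + arccos(C/0.3815) = -0.3490
φ3=240.0° → target in arm frame (-0.0026, -0.1339)
  A cos θ + B sin θ = C:  0.2126·cos θ + -0.3701·sin θ = -0.0380
  θ3 = atan2(B,A) + arccos(C/0.4268) = 0.6105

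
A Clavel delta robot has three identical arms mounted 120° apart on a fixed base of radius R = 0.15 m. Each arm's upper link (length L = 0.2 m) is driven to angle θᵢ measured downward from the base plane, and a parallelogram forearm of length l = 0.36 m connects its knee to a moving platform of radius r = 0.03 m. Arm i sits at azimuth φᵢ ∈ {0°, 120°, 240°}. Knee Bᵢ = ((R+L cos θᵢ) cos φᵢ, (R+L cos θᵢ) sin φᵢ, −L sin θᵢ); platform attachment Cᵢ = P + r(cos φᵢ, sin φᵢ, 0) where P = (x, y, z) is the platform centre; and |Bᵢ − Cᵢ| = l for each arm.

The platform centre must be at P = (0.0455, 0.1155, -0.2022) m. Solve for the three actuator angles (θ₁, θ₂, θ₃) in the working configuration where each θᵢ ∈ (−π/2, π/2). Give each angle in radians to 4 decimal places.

θ₁ = -0.0003, θ₂ = -0.2619, θ₃ = 0.9600

arm 1 (φ=0.0°): x'=0.0455, y'=0.1155
  A cos θ + B sin θ = C:  0.0745·cos θ + -0.2022·sin θ = 0.0746
  θ1 = atan2(B,A) + arccos(C/0.2155) = -0.0003
rotate P by −φ2: (0.0773, -0.0972, -0.2022)
  A cos θ + B sin θ = C:  0.0427·cos θ + -0.2022·sin θ = 0.0936
  θ2 = atan2(B,A) + arccos(C/0.2067) = -0.2619
arm 3 (φ=240.0°): x'=-0.1228, y'=-0.0183
  A=0.2428, B=-0.2022, C=(l²−L²−A²−y'²−z²)/(2L)=-0.0264
  γ=atan2(-0.2022,0.2428)=-0.6945;  ψ=arccos(-0.0836)=1.6545;  θ3=γ+ψ≈0.9600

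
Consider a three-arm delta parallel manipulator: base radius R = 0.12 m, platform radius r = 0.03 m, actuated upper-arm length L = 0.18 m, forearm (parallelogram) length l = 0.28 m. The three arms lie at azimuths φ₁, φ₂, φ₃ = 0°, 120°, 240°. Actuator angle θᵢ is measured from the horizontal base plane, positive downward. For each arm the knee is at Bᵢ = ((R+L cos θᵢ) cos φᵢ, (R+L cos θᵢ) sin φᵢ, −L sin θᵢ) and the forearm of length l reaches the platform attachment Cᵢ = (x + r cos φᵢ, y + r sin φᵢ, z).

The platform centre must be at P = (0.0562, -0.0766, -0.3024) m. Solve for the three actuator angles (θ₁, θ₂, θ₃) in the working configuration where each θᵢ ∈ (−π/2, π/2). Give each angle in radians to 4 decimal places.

θ₁ = 0.6107, θ₂ = 1.2215, θ₃ = 0.6980

φ1=0.0° → target in arm frame (0.0562, -0.0766)
  A=0.0338, B=-0.3024, C=(l²−L²−A²−y'²−z²)/(2L)=-0.1457
  √(A²+B²)=0.3043;  θ1 = -1.4595+2.0702 ≈ 0.6107
arm 2 (φ=120.0°): x'=-0.0944, y'=-0.0104
  A=0.1844, B=-0.3024, C=(l²−L²−A²−y'²−z²)/(2L)=-0.2210
  γ=atan2(-0.3024,0.1844)=-1.0231;  ψ=arccos(-0.6240)=2.2447;  θ2=γ+ψ≈1.2215
φ3=240.0° → target in arm frame (0.0382, 0.0870)
  A=0.0518, B=-0.3024, C=(l²−L²−A²−y'²−z²)/(2L)=-0.1547
  √(A²+B²)=0.3068;  θ3 = -1.4013+2.0993 ≈ 0.6980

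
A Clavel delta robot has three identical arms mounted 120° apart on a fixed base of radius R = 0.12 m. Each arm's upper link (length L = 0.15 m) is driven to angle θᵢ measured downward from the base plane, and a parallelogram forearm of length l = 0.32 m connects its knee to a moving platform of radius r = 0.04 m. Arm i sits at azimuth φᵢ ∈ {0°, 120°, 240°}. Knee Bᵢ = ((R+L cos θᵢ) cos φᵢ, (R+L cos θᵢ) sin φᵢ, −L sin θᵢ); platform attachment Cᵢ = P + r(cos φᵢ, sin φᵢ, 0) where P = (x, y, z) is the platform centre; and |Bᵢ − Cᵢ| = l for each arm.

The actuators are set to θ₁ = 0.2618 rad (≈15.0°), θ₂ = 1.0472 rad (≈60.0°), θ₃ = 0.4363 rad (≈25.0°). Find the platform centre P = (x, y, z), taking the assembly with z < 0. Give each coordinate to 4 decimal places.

arm 1 at φ=0.0°: (R−r)+L cos θ1 = 0.2249;  O1 = (0.2249, 0.0000, -0.0388)
φ2=120.0°: virtual centre (-0.0775, 0.1342, -0.1299), radius l
O3 = (0.2159·cos240.0°, 0.2159·sin240.0°, -0.0634) = (-0.1080, -0.1870, -0.0634)
subtract pairs → two planes through P
linear system: -0.6048x+0.2685y = -0.0112−-0.1822z; -0.6657x+-0.3740y = -0.0014−-0.0491z
det = 0.4049;  x = 0.0113+-0.2008z,  y = -0.0162+0.2261z
quadratic in z: (1.0915)z²+(0.1561)z+(-0.0550)=0, √Δ=0.5143 → z ∈ {-0.3071, 0.1641}; z = -0.3071 (taking z<0)
x = 0.0730, y = -0.0857

(0.0730, -0.0857, -0.3071)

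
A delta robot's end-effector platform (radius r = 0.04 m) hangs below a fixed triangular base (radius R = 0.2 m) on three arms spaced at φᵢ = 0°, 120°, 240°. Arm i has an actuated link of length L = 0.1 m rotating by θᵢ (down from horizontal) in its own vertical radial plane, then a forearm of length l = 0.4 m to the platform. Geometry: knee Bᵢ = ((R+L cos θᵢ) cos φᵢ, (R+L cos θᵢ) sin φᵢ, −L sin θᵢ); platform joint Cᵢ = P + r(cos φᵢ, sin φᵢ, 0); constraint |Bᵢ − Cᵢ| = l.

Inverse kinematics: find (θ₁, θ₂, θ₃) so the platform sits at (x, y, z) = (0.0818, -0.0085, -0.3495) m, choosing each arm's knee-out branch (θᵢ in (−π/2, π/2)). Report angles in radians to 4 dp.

rotate P by −φ1: (0.0818, -0.0085, -0.3495)
  A=0.0782, B=-0.3495, C=(l²−L²−A²−y'²−z²)/(2L)=0.1083
  γ=atan2(-0.3495,0.0782)=-1.3507;  ψ=arccos(0.3024)=1.2636;  θ1=γ+ψ≈-0.0871
arm 2 (φ=120.0°): x'=-0.0483, y'=-0.0666
  A=0.2083, B=-0.3495, C=(l²−L²−A²−y'²−z²)/(2L)=-0.0998
  √(A²+B²)=0.4068;  θ2 = -1.0334+1.8186 ≈ 0.7852
rotate P by −φ3: (-0.0335, 0.0751, -0.3495)
  A=0.1935, B=-0.3495, C=(l²−L²−A²−y'²−z²)/(2L)=-0.0762
  θ3 = atan2(B,A) + arccos(C/0.3995) = 0.6977

θ₁ = -0.0871, θ₂ = 0.7852, θ₃ = 0.6977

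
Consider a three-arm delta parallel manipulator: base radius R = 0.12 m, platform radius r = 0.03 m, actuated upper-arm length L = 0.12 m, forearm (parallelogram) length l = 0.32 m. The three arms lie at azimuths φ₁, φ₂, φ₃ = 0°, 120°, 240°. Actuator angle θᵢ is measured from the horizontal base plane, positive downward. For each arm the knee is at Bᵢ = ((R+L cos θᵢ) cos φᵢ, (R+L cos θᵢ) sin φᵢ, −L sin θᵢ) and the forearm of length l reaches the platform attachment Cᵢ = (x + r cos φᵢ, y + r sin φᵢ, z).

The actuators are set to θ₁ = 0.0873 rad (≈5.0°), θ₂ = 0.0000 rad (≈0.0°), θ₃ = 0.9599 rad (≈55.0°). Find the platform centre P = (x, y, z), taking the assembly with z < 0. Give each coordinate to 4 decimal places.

arm 1 at φ=0.0°: ρ1 = 0.2095;  O1 = (0.2095, 0.0000, -0.0105)
O2 = (0.2100·cos120.0°, 0.2100·sin120.0°, 0.0000) = (-0.1050, 0.1819, 0.0000)
φ3=240.0°: virtual centre (-0.0794, -0.1376, -0.0983), radius l
|O₂|²−|O₁|² = 0.0001;  |O₃|²−|O₁|² = -0.0091
[-0.6291 0.3637 0.0209]·P = 0.0001;  [-0.5779 -0.2751 -0.1757]·P = -0.0091
det = 0.3833;  x = 0.0086+-0.1517z,  y = 0.0151+-0.3199z
into |P−O₁|² = l²: 1.1253z² + 0.0722z + -0.0617 = 0;  Δ = 0.2829;  z = -0.2684 or 0.2042 → z<0 root = -0.2684
x = 0.0493, y = 0.1010

(0.0493, 0.1010, -0.2684)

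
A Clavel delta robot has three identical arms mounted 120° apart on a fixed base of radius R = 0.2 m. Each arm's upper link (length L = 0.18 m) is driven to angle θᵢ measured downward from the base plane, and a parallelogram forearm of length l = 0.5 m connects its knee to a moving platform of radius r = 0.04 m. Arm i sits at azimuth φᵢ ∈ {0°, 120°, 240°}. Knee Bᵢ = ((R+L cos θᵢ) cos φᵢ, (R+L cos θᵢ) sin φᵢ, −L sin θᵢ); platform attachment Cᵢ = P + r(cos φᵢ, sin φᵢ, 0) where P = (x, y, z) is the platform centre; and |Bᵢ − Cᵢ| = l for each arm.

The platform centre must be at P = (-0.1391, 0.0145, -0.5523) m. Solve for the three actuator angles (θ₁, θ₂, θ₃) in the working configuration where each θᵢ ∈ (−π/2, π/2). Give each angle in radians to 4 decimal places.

θ₁ = 1.3962, θ₂ = 0.6981, θ₃ = 0.7853

rotate P by −φ1: (-0.1391, 0.0145, -0.5523)
  e−x'=0.2991;  (l²−L²−(e−x')²−y'²−z²)/2L = -0.4920
  √(A²+B²)=0.6281;  θ1 = -1.0745+2.4707 ≈ 1.3962
arm 2 (φ=120.0°): x'=0.0821, y'=0.1132
  A=0.0779, B=-0.5523, C=(l²−L²−A²−y'²−z²)/(2L)=-0.2953
  √(A²+B²)=0.5578;  θ2 = -1.4307+2.1288 ≈ 0.6981
φ3=240.0° → target in arm frame (0.0570, -0.1277)
  e−x'=0.1030;  (l²−L²−(e−x')²−y'²−z²)/2L = -0.3177
  √(A²+B²)=0.5618;  θ3 = -1.3864+2.1717 ≈ 0.7853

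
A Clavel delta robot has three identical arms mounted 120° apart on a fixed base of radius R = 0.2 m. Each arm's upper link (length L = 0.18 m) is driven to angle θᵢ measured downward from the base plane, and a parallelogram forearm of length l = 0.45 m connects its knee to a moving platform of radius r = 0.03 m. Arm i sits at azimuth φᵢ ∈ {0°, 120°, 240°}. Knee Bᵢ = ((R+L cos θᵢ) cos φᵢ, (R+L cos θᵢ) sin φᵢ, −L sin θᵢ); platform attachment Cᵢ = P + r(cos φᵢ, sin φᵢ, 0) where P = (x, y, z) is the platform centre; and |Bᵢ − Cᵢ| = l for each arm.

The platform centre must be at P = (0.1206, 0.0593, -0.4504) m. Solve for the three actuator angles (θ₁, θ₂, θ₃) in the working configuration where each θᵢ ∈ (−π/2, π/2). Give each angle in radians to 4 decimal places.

θ₁ = 0.3489, θ₂ = 0.8724, θ₃ = 1.2217

rotate P by −φ1: (0.1206, 0.0593, -0.4504)
  e−x'=0.0494;  (l²−L²−(e−x')²−y'²−z²)/2L = -0.1075
  θ1 = atan2(B,A) + arccos(C/0.4531) = 0.3489
φ2=120.0° → target in arm frame (-0.0089, -0.1341)
  A=0.1789, B=-0.4504, C=(l²−L²−A²−y'²−z²)/(2L)=-0.2299
  √(A²+B²)=0.4846;  θ2 = -1.1926+2.0650 ≈ 0.8724
arm 3 (φ=240.0°): x'=-0.1117, y'=0.0748
  A=0.2817, B=-0.4504, C=(l²−L²−A²−y'²−z²)/(2L)=-0.3269
  γ=atan2(-0.4504,0.2817)=-1.0119;  ψ=arccos(-0.6154)=2.2337;  θ3=γ+ψ≈1.2217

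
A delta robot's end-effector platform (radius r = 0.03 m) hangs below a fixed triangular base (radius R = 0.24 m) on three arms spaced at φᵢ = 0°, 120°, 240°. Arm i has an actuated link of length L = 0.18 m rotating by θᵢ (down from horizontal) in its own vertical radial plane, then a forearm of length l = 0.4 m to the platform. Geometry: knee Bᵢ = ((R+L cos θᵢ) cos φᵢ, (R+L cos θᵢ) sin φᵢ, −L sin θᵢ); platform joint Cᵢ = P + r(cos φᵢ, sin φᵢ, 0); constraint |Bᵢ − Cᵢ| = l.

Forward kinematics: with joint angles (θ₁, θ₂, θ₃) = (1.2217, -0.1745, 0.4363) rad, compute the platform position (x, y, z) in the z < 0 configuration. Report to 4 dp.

(-0.1218, 0.0406, -0.2294)

φ1=0.0°: virtual centre (0.2716, 0.0000, -0.1691), radius l
arm 2 at φ=120.0°: e+L cos θ2 = 0.3873;  S2 = (-0.1936, 0.3354, 0.0313)
S3 = (0.3731·cos240.0°, 0.3731·sin240.0°, -0.0761) = (-0.1866, -0.3231, -0.0761)
|S₂|²−|S₁|² = 0.0486;  |S₃|²−|S₁|² = 0.0427
plane₁₂: -0.9304x+0.6708y+0.4008z = 0.0486
Cramer: x(z) = -0.0494+0.3157z;  y(z) = 0.0040-0.1596z
quadratic in z: (1.1251)z²+(0.1344)z+(-0.0284)=0, √Δ=0.3818 → z ∈ {-0.2294, 0.1100}; z = -0.2294 (taking z<0)
x = -0.1218, y = 0.0406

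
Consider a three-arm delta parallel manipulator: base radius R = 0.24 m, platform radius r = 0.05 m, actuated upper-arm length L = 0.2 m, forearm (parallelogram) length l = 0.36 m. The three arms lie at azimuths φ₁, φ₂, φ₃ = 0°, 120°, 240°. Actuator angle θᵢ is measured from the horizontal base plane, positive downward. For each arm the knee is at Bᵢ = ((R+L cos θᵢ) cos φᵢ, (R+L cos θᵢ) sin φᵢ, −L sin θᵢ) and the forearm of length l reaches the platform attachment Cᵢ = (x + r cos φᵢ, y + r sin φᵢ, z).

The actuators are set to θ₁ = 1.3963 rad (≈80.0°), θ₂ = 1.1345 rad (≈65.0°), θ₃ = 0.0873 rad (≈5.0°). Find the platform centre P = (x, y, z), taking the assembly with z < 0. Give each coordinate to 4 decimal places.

centre 1 = (0.2247·cos0.0°, 0.2247·sin0.0°, -0.1970) = (0.2247, 0.0000, -0.1970)
arm 2 at φ=120.0°: (R−r)+L cos θ2 = 0.2745;  centre 2 = (-0.1373, 0.2377, -0.1813)
arm 3 at φ=240.0°: (R−r)+L cos θ3 = 0.3892;  centre 3 = (-0.1946, -0.3371, -0.0174)
eliminate P² terms by subtracting sphere 1 from 2 and 3
plane₁₂: -0.7240x+0.4755y+0.0314z = 0.0189
Cramer: x(z) = -0.0479+0.2164z;  y(z) = -0.0331+0.2634z
sphere 1 gives Az²+Bz+C=0 with A=1.1162, B=0.2585, C=-0.0154;  B²−4AC=0.1355;  roots -0.2807, 0.0491;  negative root z = -0.2807
x = -0.1086, y = -0.1071

(-0.1086, -0.1071, -0.2807)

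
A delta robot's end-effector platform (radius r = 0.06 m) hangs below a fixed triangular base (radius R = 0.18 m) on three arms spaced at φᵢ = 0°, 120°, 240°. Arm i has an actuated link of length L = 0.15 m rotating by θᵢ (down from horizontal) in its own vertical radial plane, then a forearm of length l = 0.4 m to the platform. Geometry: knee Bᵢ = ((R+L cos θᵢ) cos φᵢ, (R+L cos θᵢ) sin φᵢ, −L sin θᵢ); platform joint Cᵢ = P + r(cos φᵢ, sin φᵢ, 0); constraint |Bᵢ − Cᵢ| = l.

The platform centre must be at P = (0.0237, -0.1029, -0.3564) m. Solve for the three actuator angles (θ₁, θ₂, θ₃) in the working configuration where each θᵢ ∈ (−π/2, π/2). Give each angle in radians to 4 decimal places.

θ₁ = 0.3487, θ₂ = 0.8727, θ₃ = 0.0871

rotate P by −φ1: (0.0237, -0.1029, -0.3564)
  e−x'=0.0963;  (l²−L²−(e−x')²−y'²−z²)/2L = -0.0313
  θ1 = atan2(B,A) + arccos(C/0.3692) = 0.3487
φ2=120.0° → target in arm frame (-0.1010, 0.0309)
  A cos θ + B sin θ = C:  0.2210·cos θ + -0.3564·sin θ = -0.1310
  γ=atan2(-0.3564,0.2210)=-1.0158;  ψ=arccos(-0.3124)=1.8885;  θ2=γ+ψ≈0.8727
rotate P by −φ3: (0.0773, 0.0720, -0.3564)
  A cos θ + B sin θ = C:  0.0427·cos θ + -0.3564·sin θ = 0.0116
  γ=atan2(-0.3564,0.0427)=-1.4515;  ψ=arccos(0.0322)=1.5385;  θ3=γ+ψ≈0.0871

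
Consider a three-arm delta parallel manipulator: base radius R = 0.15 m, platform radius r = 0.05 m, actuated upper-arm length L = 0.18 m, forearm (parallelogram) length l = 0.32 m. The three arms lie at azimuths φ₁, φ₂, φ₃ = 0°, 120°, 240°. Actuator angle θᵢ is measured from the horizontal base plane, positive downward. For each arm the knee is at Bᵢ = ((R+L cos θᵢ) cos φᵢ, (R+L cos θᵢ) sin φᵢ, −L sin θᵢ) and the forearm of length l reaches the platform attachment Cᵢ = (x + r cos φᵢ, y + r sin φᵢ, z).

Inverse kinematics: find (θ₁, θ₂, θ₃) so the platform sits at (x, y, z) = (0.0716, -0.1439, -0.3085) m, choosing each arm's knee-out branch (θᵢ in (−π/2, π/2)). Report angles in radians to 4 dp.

θ₁ = 0.5237, θ₂ = 1.3962, θ₃ = 0.4359

φ1=0.0° → target in arm frame (0.0716, -0.1439)
  A=0.0284, B=-0.3085, C=(l²−L²−A²−y'²−z²)/(2L)=-0.1297
  θ1 = atan2(B,A) + arccos(C/0.3098) = 0.5237
arm 2 (φ=120.0°): x'=-0.1604, y'=0.0099
  A cos θ + B sin θ = C:  0.2604·cos θ + -0.3085·sin θ = -0.2586
  √(A²+B²)=0.4037;  θ2 = -0.8697+2.2659 ≈ 1.3962
φ3=240.0° → target in arm frame (0.0888, 0.1340)
  e−x'=0.0112;  (l²−L²−(e−x')²−y'²−z²)/2L = -0.1201
  √(A²+B²)=0.3087;  θ3 = -1.5346+1.9705 ≈ 0.4359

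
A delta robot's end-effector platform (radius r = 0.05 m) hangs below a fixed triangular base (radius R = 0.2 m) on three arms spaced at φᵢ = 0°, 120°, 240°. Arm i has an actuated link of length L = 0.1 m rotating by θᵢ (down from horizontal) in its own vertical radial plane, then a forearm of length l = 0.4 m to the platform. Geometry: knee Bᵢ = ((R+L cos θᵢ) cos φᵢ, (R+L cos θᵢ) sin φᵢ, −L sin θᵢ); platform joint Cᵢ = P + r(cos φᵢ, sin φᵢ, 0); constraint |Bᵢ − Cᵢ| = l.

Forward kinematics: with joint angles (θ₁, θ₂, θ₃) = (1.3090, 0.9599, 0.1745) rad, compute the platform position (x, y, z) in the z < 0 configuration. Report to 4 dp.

arm 1 at φ=0.0°: ρ1 = 0.1759;  S1 = (0.1759, 0.0000, -0.0966)
φ2=120.0°: virtual centre (-0.1037, 0.1796, -0.0819), radius l
φ3=240.0°: virtual centre (-0.1242, -0.2152, -0.0174), radius l
|S₂|²−|S₁|² = 0.0094;  |S₃|²−|S₁|² = 0.0218
linear system: -0.5591x+0.3592y = 0.0094−0.0294z; -0.6002x+-0.4304y = 0.0218−0.1585z
det = 0.4562;  x = -0.0261+0.1524z,  y = -0.0143+0.1556z
sphere 1 gives Az²+Bz+C=0 with A=1.0474, B=0.1272, C=-0.1097;  B²−4AC=0.4757;  roots -0.3900, 0.2685;  negative root z = -0.3900
x = -0.0855, y = -0.0749

(-0.0855, -0.0749, -0.3900)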